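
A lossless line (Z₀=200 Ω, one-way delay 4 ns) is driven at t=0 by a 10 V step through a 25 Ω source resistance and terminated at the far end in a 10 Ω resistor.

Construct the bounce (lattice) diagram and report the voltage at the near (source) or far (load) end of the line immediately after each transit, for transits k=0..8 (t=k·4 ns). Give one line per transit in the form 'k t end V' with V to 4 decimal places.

0 0 source 8.8889
1 4 load 0.8466
2 8 source 7.1017
3 12 load 1.4423
4 16 source 5.8441
5 20 load 1.8615
6 24 source 4.9590
7 28 load 2.1565
8 32 source 4.3363

Γ_L=-0.904762, Γ_S=-0.777778; launch V₁=10·200/225=8.888889
k=0 src: V=8.8889
k=1 load: inc=8.888889, refl=8.888889·-0.904762=-8.0423; V=0.000000+8.888889+-8.042328=0.8466
k=2 src: inc=-8.042328, refl=-8.042328·-0.777778=6.2551; V=8.888889+-8.042328+6.255144=7.1017
k=3 load: inc=6.255144, refl=6.255144·-0.904762=-5.6594; V=0.846561+6.255144+-5.659416=1.4423
k=4 src: inc=-5.659416, refl=-5.659416·-0.777778=4.4018; V=7.101705+-5.659416+4.401768=5.8441
k=5 load: inc=4.401768, refl=4.401768·-0.904762=-3.9826; V=1.442289+4.401768+-3.982552=1.8615
k=6 src: inc=-3.982552, refl=-3.982552·-0.777778=3.0975; V=5.844057+-3.982552+3.097540=4.9590
k=7 load: inc=3.097540, refl=3.097540·-0.904762=-2.8025; V=1.861505+3.097540+-2.802537=2.1565
k=8 src: inc=-2.802537, refl=-2.802537·-0.777778=2.1798; V=4.959045+-2.802537+2.179751=4.3363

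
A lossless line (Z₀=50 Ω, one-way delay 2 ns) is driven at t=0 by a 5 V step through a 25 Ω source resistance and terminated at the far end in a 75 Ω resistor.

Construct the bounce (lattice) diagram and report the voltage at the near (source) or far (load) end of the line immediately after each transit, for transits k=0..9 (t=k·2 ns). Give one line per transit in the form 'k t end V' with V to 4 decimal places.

0 0 source 3.3333
1 2 load 4.0000
2 4 source 3.7778
3 6 load 3.7333
4 8 source 3.7481
5 10 load 3.7511
6 12 source 3.7501
7 14 load 3.7499
8 16 source 3.7500
9 18 load 3.7500

Γ_L=0.200000, Γ_S=-0.333333; launch V₁=5·50/75=3.333333
k=0 src: V=3.3333
k=1 load: inc=3.333333, refl=3.333333·0.200000=0.6667; V=0.000000+3.333333+0.666667=4.0000
k=2 src: inc=0.666667, refl=0.666667·-0.333333=-0.2222; V=3.333333+0.666667+-0.222222=3.7778
k=3 load: inc=-0.222222, refl=-0.222222·0.200000=-0.0444; V=4.000000+-0.222222+-0.044444=3.7333
k=4 src: inc=-0.044444, refl=-0.044444·-0.333333=0.0148; V=3.777778+-0.044444+0.014815=3.7481
k=5 load: inc=0.014815, refl=0.014815·0.200000=0.0030; V=3.733333+0.014815+0.002963=3.7511
k=6 src: inc=0.002963, refl=0.002963·-0.333333=-0.0010; V=3.748148+0.002963+-0.000988=3.7501
k=7 load: inc=-0.000988, refl=-0.000988·0.200000=-0.0002; V=3.751111+-0.000988+-0.000198=3.7499
k=8 src: inc=-0.000198, refl=-0.000198·-0.333333=0.0001; V=3.750123+-0.000198+0.000066=3.7500
k=9 load: inc=0.000066, refl=0.000066·0.200000=0.0000; V=3.749926+0.000066+0.000013=3.7500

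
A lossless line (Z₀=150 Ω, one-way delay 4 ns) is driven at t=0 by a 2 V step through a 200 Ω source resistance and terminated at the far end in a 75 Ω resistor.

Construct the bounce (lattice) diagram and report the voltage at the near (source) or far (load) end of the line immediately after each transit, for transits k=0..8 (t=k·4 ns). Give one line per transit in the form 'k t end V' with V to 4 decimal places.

Γ_L=-0.333333, Γ_S=0.142857; launch V₁=2·150/350=0.857143
k=0 src: V=0.8571
k=1 load: inc=0.857143, refl=0.857143·-0.333333=-0.2857; V=0.000000+0.857143+-0.285714=0.5714
k=2 src: inc=-0.285714, refl=-0.285714·0.142857=-0.0408; V=0.857143+-0.285714+-0.040816=0.5306
k=3 load: inc=-0.040816, refl=-0.040816·-0.333333=0.0136; V=0.571429+-0.040816+0.013605=0.5442
k=4 src: inc=0.013605, refl=0.013605·0.142857=0.0019; V=0.530612+0.013605+0.001944=0.5462
k=5 load: inc=0.001944, refl=0.001944·-0.333333=-0.0006; V=0.544218+0.001944+-0.000648=0.5455
k=6 src: inc=-0.000648, refl=-0.000648·0.142857=-0.0001; V=0.546161+-0.000648+-0.000093=0.5454
k=7 load: inc=-0.000093, refl=-0.000093·-0.333333=0.0000; V=0.545513+-0.000093+0.000031=0.5455
k=8 src: inc=0.000031, refl=0.000031·0.142857=0.0000; V=0.545421+0.000031+0.000004=0.5455

0 0 source 0.8571
1 4 load 0.5714
2 8 source 0.5306
3 12 load 0.5442
4 16 source 0.5462
5 20 load 0.5455
6 24 source 0.5454
7 28 load 0.5455
8 32 source 0.5455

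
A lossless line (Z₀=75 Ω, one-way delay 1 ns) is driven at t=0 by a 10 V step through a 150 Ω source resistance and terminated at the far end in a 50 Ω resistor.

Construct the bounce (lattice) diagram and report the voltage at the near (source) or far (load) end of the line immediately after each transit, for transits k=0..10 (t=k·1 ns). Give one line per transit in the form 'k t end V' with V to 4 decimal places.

Γ_L=-0.200000, Γ_S=0.333333; launch V₁=10·75/225=3.333333
k=0 src: V=3.3333
k=1 load: inc=3.333333, refl=3.333333·-0.200000=-0.6667; V=0.000000+3.333333+-0.666667=2.6667
k=2 src: inc=-0.666667, refl=-0.666667·0.333333=-0.2222; V=3.333333+-0.666667+-0.222222=2.4444
k=3 load: inc=-0.222222, refl=-0.222222·-0.200000=0.0444; V=2.666667+-0.222222+0.044444=2.4889
k=4 src: inc=0.044444, refl=0.044444·0.333333=0.0148; V=2.444444+0.044444+0.014815=2.5037
k=5 load: inc=0.014815, refl=0.014815·-0.200000=-0.0030; V=2.488889+0.014815+-0.002963=2.5007
k=6 src: inc=-0.002963, refl=-0.002963·0.333333=-0.0010; V=2.503704+-0.002963+-0.000988=2.4998
k=7 load: inc=-0.000988, refl=-0.000988·-0.200000=0.0002; V=2.500741+-0.000988+0.000198=2.5000
k=8 src: inc=0.000198, refl=0.000198·0.333333=0.0001; V=2.499753+0.000198+0.000066=2.5000
k=9 load: inc=0.000066, refl=0.000066·-0.200000=-0.0000; V=2.499951+0.000066+-0.000013=2.5000
k=10 src: inc=-0.000013, refl=-0.000013·0.333333=-0.0000; V=2.500016+-0.000013+-0.000004=2.5000

0 0 source 3.3333
1 1 load 2.6667
2 2 source 2.4444
3 3 load 2.4889
4 4 source 2.5037
5 5 load 2.5007
6 6 source 2.4998
7 7 load 2.5000
8 8 source 2.5000
9 9 load 2.5000
10 10 source 2.5000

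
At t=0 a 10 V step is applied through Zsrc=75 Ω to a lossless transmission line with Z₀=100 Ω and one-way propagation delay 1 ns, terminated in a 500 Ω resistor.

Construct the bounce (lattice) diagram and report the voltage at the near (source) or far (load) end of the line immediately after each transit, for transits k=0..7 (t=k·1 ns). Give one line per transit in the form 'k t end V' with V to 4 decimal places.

0 0 source 5.7143
1 1 load 9.5238
2 2 source 8.9796
3 3 load 8.6168
4 4 source 8.6686
5 5 load 8.7032
6 6 source 8.6982
7 7 load 8.6949

Γ_L=0.666667, Γ_S=-0.142857; launch V₁=10·100/175=5.714286
k=0 src: V=5.7143
k=1 load: inc=5.714286, refl=5.714286·0.666667=3.8095; V=0.000000+5.714286+3.809524=9.5238
k=2 src: inc=3.809524, refl=3.809524·-0.142857=-0.5442; V=5.714286+3.809524+-0.544218=8.9796
k=3 load: inc=-0.544218, refl=-0.544218·0.666667=-0.3628; V=9.523810+-0.544218+-0.362812=8.6168
k=4 src: inc=-0.362812, refl=-0.362812·-0.142857=0.0518; V=8.979592+-0.362812+0.051830=8.6686
k=5 load: inc=0.051830, refl=0.051830·0.666667=0.0346; V=8.616780+0.051830+0.034554=8.7032
k=6 src: inc=0.034554, refl=0.034554·-0.142857=-0.0049; V=8.668610+0.034554+-0.004936=8.6982
k=7 load: inc=-0.004936, refl=-0.004936·0.666667=-0.0033; V=8.703164+-0.004936+-0.003291=8.6949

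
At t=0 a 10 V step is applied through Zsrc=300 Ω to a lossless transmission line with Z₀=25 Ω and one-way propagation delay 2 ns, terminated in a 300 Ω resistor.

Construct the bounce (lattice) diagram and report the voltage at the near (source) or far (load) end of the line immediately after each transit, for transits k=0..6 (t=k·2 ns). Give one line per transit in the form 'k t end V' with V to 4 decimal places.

Γ_L=0.846154, Γ_S=0.846154; launch V₁=10·25/325=0.769231
k=0 src: V=0.7692
k=1 load: inc=0.769231, refl=0.769231·0.846154=0.6509; V=0.000000+0.769231+0.650888=1.4201
k=2 src: inc=0.650888, refl=0.650888·0.846154=0.5508; V=0.769231+0.650888+0.550751=1.9709
k=3 load: inc=0.550751, refl=0.550751·0.846154=0.4660; V=1.420118+0.550751+0.466020=2.4369
k=4 src: inc=0.466020, refl=0.466020·0.846154=0.3943; V=1.970869+0.466020+0.394325=2.8312
k=5 load: inc=0.394325, refl=0.394325·0.846154=0.3337; V=2.436889+0.394325+0.333659=3.1649
k=6 src: inc=0.333659, refl=0.333659·0.846154=0.2823; V=2.831214+0.333659+0.282327=3.4472

0 0 source 0.7692
1 2 load 1.4201
2 4 source 1.9709
3 6 load 2.4369
4 8 source 2.8312
5 10 load 3.1649
6 12 source 3.4472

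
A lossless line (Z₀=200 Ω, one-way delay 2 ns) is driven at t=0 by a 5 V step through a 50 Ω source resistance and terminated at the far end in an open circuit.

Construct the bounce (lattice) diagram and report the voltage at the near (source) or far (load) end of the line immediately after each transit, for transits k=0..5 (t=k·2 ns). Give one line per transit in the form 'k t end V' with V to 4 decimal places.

Γ_L=1.000000, Γ_S=-0.600000; launch V₁=5·200/250=4.000000
k=0 src: V=4.0000
k=1 load: inc=4.000000, refl=4.000000·1.000000=4.0000; V=0.000000+4.000000+4.000000=8.0000
k=2 src: inc=4.000000, refl=4.000000·-0.600000=-2.4000; V=4.000000+4.000000+-2.400000=5.6000
k=3 load: inc=-2.400000, refl=-2.400000·1.000000=-2.4000; V=8.000000+-2.400000+-2.400000=3.2000
k=4 src: inc=-2.400000, refl=-2.400000·-0.600000=1.4400; V=5.600000+-2.400000+1.440000=4.6400
k=5 load: inc=1.440000, refl=1.440000·1.000000=1.4400; V=3.200000+1.440000+1.440000=6.0800

0 0 source 4.0000
1 2 load 8.0000
2 4 source 5.6000
3 6 load 3.2000
4 8 source 4.6400
5 10 load 6.0800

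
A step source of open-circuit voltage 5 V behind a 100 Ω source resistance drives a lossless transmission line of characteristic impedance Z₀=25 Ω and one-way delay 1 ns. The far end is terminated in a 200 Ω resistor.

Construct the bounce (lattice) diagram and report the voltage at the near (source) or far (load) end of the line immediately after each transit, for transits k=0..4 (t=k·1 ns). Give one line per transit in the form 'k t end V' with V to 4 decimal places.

Γ_L=0.777778, Γ_S=0.600000; launch V₁=5·25/125=1.000000
k=0 src: V=1.0000
k=1 load: inc=1.000000, refl=1.000000·0.777778=0.7778; V=0.000000+1.000000+0.777778=1.7778
k=2 src: inc=0.777778, refl=0.777778·0.600000=0.4667; V=1.000000+0.777778+0.466667=2.2444
k=3 load: inc=0.466667, refl=0.466667·0.777778=0.3630; V=1.777778+0.466667+0.362963=2.6074
k=4 src: inc=0.362963, refl=0.362963·0.600000=0.2178; V=2.244444+0.362963+0.217778=2.8252

0 0 source 1.0000
1 1 load 1.7778
2 2 source 2.2444
3 3 load 2.6074
4 4 source 2.8252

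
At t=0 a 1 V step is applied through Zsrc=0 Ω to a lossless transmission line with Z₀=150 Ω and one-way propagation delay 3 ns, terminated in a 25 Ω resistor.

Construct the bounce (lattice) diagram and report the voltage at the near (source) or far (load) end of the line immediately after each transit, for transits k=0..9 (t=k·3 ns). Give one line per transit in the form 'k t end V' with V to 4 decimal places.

Γ_L=-0.714286, Γ_S=-1.000000; launch V₁=1·150/150=1.000000
k=0 src: V=1.0000
k=1 load: inc=1.000000, refl=1.000000·-0.714286=-0.7143; V=0.000000+1.000000+-0.714286=0.2857
k=2 src: inc=-0.714286, refl=-0.714286·-1.000000=0.7143; V=1.000000+-0.714286+0.714286=1.0000
k=3 load: inc=0.714286, refl=0.714286·-0.714286=-0.5102; V=0.285714+0.714286+-0.510204=0.4898
k=4 src: inc=-0.510204, refl=-0.510204·-1.000000=0.5102; V=1.000000+-0.510204+0.510204=1.0000
k=5 load: inc=0.510204, refl=0.510204·-0.714286=-0.3644; V=0.489796+0.510204+-0.364431=0.6356
k=6 src: inc=-0.364431, refl=-0.364431·-1.000000=0.3644; V=1.000000+-0.364431+0.364431=1.0000
k=7 load: inc=0.364431, refl=0.364431·-0.714286=-0.2603; V=0.635569+0.364431+-0.260308=0.7397
k=8 src: inc=-0.260308, refl=-0.260308·-1.000000=0.2603; V=1.000000+-0.260308+0.260308=1.0000
k=9 load: inc=0.260308, refl=0.260308·-0.714286=-0.1859; V=0.739692+0.260308+-0.185934=0.8141

0 0 source 1.0000
1 3 load 0.2857
2 6 source 1.0000
3 9 load 0.4898
4 12 source 1.0000
5 15 load 0.6356
6 18 source 1.0000
7 21 load 0.7397
8 24 source 1.0000
9 27 load 0.8141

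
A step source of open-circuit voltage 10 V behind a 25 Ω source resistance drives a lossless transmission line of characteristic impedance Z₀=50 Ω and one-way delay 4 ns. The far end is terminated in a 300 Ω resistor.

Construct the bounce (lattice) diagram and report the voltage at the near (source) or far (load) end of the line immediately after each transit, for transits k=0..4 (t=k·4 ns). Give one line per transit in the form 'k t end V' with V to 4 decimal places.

0 0 source 6.6667
1 4 load 11.4286
2 8 source 9.8413
3 12 load 8.7075
4 16 source 9.0854

Γ_L=0.714286, Γ_S=-0.333333; launch V₁=10·50/75=6.666667
k=0 src: V=6.6667
k=1 load: inc=6.666667, refl=6.666667·0.714286=4.7619; V=0.000000+6.666667+4.761905=11.4286
k=2 src: inc=4.761905, refl=4.761905·-0.333333=-1.5873; V=6.666667+4.761905+-1.587302=9.8413
k=3 load: inc=-1.587302, refl=-1.587302·0.714286=-1.1338; V=11.428571+-1.587302+-1.133787=8.7075
k=4 src: inc=-1.133787, refl=-1.133787·-0.333333=0.3779; V=9.841270+-1.133787+0.377929=9.0854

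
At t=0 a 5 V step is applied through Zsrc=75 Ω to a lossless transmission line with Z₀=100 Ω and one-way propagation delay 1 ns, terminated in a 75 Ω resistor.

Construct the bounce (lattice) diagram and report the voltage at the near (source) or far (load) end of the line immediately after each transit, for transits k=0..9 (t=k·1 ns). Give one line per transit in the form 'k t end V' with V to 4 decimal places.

0 0 source 2.8571
1 1 load 2.4490
2 2 source 2.5073
3 3 load 2.4990
4 4 source 2.5001
5 5 load 2.5000
6 6 source 2.5000
7 7 load 2.5000
8 8 source 2.5000
9 9 load 2.5000

Γ_L=-0.142857, Γ_S=-0.142857; launch V₁=5·100/175=2.857143
k=0 src: V=2.8571
k=1 load: inc=2.857143, refl=2.857143·-0.142857=-0.4082; V=0.000000+2.857143+-0.408163=2.4490
k=2 src: inc=-0.408163, refl=-0.408163·-0.142857=0.0583; V=2.857143+-0.408163+0.058309=2.5073
k=3 load: inc=0.058309, refl=0.058309·-0.142857=-0.0083; V=2.448980+0.058309+-0.008330=2.4990
k=4 src: inc=-0.008330, refl=-0.008330·-0.142857=0.0012; V=2.507289+-0.008330+0.001190=2.5001
k=5 load: inc=0.001190, refl=0.001190·-0.142857=-0.0002; V=2.498959+0.001190+-0.000170=2.5000
k=6 src: inc=-0.000170, refl=-0.000170·-0.142857=0.0000; V=2.500149+-0.000170+0.000024=2.5000
k=7 load: inc=0.000024, refl=0.000024·-0.142857=-0.0000; V=2.499979+0.000024+-0.000003=2.5000
k=8 src: inc=-0.000003, refl=-0.000003·-0.142857=0.0000; V=2.500003+-0.000003+0.000000=2.5000
k=9 load: inc=0.000000, refl=0.000000·-0.142857=-0.0000; V=2.500000+0.000000+-0.000000=2.5000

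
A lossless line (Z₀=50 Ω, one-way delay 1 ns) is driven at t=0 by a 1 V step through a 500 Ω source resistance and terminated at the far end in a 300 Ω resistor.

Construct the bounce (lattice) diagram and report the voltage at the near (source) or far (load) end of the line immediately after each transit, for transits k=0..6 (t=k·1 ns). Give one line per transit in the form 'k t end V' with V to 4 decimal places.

Γ_L=0.714286, Γ_S=0.818182; launch V₁=1·50/550=0.090909
k=0 src: V=0.0909
k=1 load: inc=0.090909, refl=0.090909·0.714286=0.0649; V=0.000000+0.090909+0.064935=0.1558
k=2 src: inc=0.064935, refl=0.064935·0.818182=0.0531; V=0.090909+0.064935+0.053129=0.2090
k=3 load: inc=0.053129, refl=0.053129·0.714286=0.0379; V=0.155844+0.053129+0.037949=0.2469
k=4 src: inc=0.037949, refl=0.037949·0.818182=0.0310; V=0.208973+0.037949+0.031049=0.2780
k=5 load: inc=0.031049, refl=0.031049·0.714286=0.0222; V=0.246922+0.031049+0.022178=0.3001
k=6 src: inc=0.022178, refl=0.022178·0.818182=0.0181; V=0.277971+0.022178+0.018146=0.3183

0 0 source 0.0909
1 1 load 0.1558
2 2 source 0.2090
3 3 load 0.2469
4 4 source 0.2780
5 5 load 0.3001
6 6 source 0.3183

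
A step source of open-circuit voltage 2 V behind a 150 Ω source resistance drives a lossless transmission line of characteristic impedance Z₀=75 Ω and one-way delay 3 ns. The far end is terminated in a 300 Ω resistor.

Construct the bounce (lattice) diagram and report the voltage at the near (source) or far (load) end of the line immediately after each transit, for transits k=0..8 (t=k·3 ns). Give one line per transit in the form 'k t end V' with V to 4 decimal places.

0 0 source 0.6667
1 3 load 1.0667
2 6 source 1.2000
3 9 load 1.2800
4 12 source 1.3067
5 15 load 1.3227
6 18 source 1.3280
7 21 load 1.3312
8 24 source 1.3323

Γ_L=0.600000, Γ_S=0.333333; launch V₁=2·75/225=0.666667
k=0 src: V=0.6667
k=1 load: inc=0.666667, refl=0.666667·0.600000=0.4000; V=0.000000+0.666667+0.400000=1.0667
k=2 src: inc=0.400000, refl=0.400000·0.333333=0.1333; V=0.666667+0.400000+0.133333=1.2000
k=3 load: inc=0.133333, refl=0.133333·0.600000=0.0800; V=1.066667+0.133333+0.080000=1.2800
k=4 src: inc=0.080000, refl=0.080000·0.333333=0.0267; V=1.200000+0.080000+0.026667=1.3067
k=5 load: inc=0.026667, refl=0.026667·0.600000=0.0160; V=1.280000+0.026667+0.016000=1.3227
k=6 src: inc=0.016000, refl=0.016000·0.333333=0.0053; V=1.306667+0.016000+0.005333=1.3280
k=7 load: inc=0.005333, refl=0.005333·0.600000=0.0032; V=1.322667+0.005333+0.003200=1.3312
k=8 src: inc=0.003200, refl=0.003200·0.333333=0.0011; V=1.328000+0.003200+0.001067=1.3323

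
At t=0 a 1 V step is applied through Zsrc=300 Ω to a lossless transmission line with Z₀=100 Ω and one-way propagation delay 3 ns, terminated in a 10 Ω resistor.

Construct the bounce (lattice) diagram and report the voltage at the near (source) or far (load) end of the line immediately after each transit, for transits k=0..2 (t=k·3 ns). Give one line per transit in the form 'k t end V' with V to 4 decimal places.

Γ_L=-0.818182, Γ_S=0.500000; launch V₁=1·100/400=0.250000
k=0 src: V=0.2500
k=1 load: inc=0.250000, refl=0.250000·-0.818182=-0.2045; V=0.000000+0.250000+-0.204545=0.0455
k=2 src: inc=-0.204545, refl=-0.204545·0.500000=-0.1023; V=0.250000+-0.204545+-0.102273=-0.0568

0 0 source 0.2500
1 3 load 0.0455
2 6 source -0.0568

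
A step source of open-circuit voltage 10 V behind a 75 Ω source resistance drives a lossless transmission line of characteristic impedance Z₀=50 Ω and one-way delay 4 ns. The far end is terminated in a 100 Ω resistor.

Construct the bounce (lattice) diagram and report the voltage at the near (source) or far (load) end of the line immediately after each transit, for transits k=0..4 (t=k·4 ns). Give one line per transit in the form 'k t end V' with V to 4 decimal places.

0 0 source 4.0000
1 4 load 5.3333
2 8 source 5.6000
3 12 load 5.6889
4 16 source 5.7067

Γ_L=0.333333, Γ_S=0.200000; launch V₁=10·50/125=4.000000
k=0 src: V=4.0000
k=1 load: inc=4.000000, refl=4.000000·0.333333=1.3333; V=0.000000+4.000000+1.333333=5.3333
k=2 src: inc=1.333333, refl=1.333333·0.200000=0.2667; V=4.000000+1.333333+0.266667=5.6000
k=3 load: inc=0.266667, refl=0.266667·0.333333=0.0889; V=5.333333+0.266667+0.088889=5.6889
k=4 src: inc=0.088889, refl=0.088889·0.200000=0.0178; V=5.600000+0.088889+0.017778=5.7067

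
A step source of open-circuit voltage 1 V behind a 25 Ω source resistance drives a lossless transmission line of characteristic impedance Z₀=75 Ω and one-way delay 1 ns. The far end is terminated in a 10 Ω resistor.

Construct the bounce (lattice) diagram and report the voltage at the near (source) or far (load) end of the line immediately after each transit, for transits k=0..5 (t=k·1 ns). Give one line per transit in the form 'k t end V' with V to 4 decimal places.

0 0 source 0.7500
1 1 load 0.1765
2 2 source 0.4632
3 3 load 0.2439
4 4 source 0.3536
5 5 load 0.2697

Γ_L=-0.764706, Γ_S=-0.500000; launch V₁=1·75/100=0.750000
k=0 src: V=0.7500
k=1 load: inc=0.750000, refl=0.750000·-0.764706=-0.5735; V=0.000000+0.750000+-0.573529=0.1765
k=2 src: inc=-0.573529, refl=-0.573529·-0.500000=0.2868; V=0.750000+-0.573529+0.286765=0.4632
k=3 load: inc=0.286765, refl=0.286765·-0.764706=-0.2193; V=0.176471+0.286765+-0.219291=0.2439
k=4 src: inc=-0.219291, refl=-0.219291·-0.500000=0.1096; V=0.463235+-0.219291+0.109645=0.3536
k=5 load: inc=0.109645, refl=0.109645·-0.764706=-0.0838; V=0.243945+0.109645+-0.083846=0.2697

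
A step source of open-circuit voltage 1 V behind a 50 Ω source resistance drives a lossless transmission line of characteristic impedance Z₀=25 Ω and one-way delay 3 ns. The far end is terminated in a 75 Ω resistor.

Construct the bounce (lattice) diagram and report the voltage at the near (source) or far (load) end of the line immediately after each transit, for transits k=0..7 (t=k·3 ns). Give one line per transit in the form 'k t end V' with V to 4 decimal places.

Γ_L=0.500000, Γ_S=0.333333; launch V₁=1·25/75=0.333333
k=0 src: V=0.3333
k=1 load: inc=0.333333, refl=0.333333·0.500000=0.1667; V=0.000000+0.333333+0.166667=0.5000
k=2 src: inc=0.166667, refl=0.166667·0.333333=0.0556; V=0.333333+0.166667+0.055556=0.5556
k=3 load: inc=0.055556, refl=0.055556·0.500000=0.0278; V=0.500000+0.055556+0.027778=0.5833
k=4 src: inc=0.027778, refl=0.027778·0.333333=0.0093; V=0.555556+0.027778+0.009259=0.5926
k=5 load: inc=0.009259, refl=0.009259·0.500000=0.0046; V=0.583333+0.009259+0.004630=0.5972
k=6 src: inc=0.004630, refl=0.004630·0.333333=0.0015; V=0.592593+0.004630+0.001543=0.5988
k=7 load: inc=0.001543, refl=0.001543·0.500000=0.0008; V=0.597222+0.001543+0.000772=0.5995

0 0 source 0.3333
1 3 load 0.5000
2 6 source 0.5556
3 9 load 0.5833
4 12 source 0.5926
5 15 load 0.5972
6 18 source 0.5988
7 21 load 0.5995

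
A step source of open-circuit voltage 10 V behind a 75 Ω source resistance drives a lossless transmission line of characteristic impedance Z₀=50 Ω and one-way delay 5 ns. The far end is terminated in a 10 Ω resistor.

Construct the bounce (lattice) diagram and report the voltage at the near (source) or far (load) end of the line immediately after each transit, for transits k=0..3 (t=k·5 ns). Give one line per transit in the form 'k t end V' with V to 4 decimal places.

0 0 source 4.0000
1 5 load 1.3333
2 10 source 0.8000
3 15 load 1.1556

Γ_L=-0.666667, Γ_S=0.200000; launch V₁=10·50/125=4.000000
k=0 src: V=4.0000
k=1 load: inc=4.000000, refl=4.000000·-0.666667=-2.6667; V=0.000000+4.000000+-2.666667=1.3333
k=2 src: inc=-2.666667, refl=-2.666667·0.200000=-0.5333; V=4.000000+-2.666667+-0.533333=0.8000
k=3 load: inc=-0.533333, refl=-0.533333·-0.666667=0.3556; V=1.333333+-0.533333+0.355556=1.1556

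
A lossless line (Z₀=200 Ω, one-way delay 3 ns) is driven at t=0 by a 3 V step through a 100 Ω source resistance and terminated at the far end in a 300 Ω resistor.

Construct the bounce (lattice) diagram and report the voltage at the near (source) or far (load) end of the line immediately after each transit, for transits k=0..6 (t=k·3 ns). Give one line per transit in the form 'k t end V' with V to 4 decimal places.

Γ_L=0.200000, Γ_S=-0.333333; launch V₁=3·200/300=2.000000
k=0 src: V=2.0000
k=1 load: inc=2.000000, refl=2.000000·0.200000=0.4000; V=0.000000+2.000000+0.400000=2.4000
k=2 src: inc=0.400000, refl=0.400000·-0.333333=-0.1333; V=2.000000+0.400000+-0.133333=2.2667
k=3 load: inc=-0.133333, refl=-0.133333·0.200000=-0.0267; V=2.400000+-0.133333+-0.026667=2.2400
k=4 src: inc=-0.026667, refl=-0.026667·-0.333333=0.0089; V=2.266667+-0.026667+0.008889=2.2489
k=5 load: inc=0.008889, refl=0.008889·0.200000=0.0018; V=2.240000+0.008889+0.001778=2.2507
k=6 src: inc=0.001778, refl=0.001778·-0.333333=-0.0006; V=2.248889+0.001778+-0.000593=2.2501

0 0 source 2.0000
1 3 load 2.4000
2 6 source 2.2667
3 9 load 2.2400
4 12 source 2.2489
5 15 load 2.2507
6 18 source 2.2501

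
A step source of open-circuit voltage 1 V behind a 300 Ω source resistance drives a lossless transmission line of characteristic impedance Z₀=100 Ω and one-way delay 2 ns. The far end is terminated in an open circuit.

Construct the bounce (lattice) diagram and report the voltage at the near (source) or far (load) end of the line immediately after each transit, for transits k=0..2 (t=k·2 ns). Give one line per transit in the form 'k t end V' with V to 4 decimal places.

0 0 source 0.2500
1 2 load 0.5000
2 4 source 0.6250

Γ_L=1.000000, Γ_S=0.500000; launch V₁=1·100/400=0.250000
k=0 src: V=0.2500
k=1 load: inc=0.250000, refl=0.250000·1.000000=0.2500; V=0.000000+0.250000+0.250000=0.5000
k=2 src: inc=0.250000, refl=0.250000·0.500000=0.1250; V=0.250000+0.250000+0.125000=0.6250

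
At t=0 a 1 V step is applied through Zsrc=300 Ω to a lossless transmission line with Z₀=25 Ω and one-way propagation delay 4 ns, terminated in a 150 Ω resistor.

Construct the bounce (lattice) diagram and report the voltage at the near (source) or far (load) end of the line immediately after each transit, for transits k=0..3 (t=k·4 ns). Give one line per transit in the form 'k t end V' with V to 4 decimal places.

Γ_L=0.714286, Γ_S=0.846154; launch V₁=1·25/325=0.076923
k=0 src: V=0.0769
k=1 load: inc=0.076923, refl=0.076923·0.714286=0.0549; V=0.000000+0.076923+0.054945=0.1319
k=2 src: inc=0.054945, refl=0.054945·0.846154=0.0465; V=0.076923+0.054945+0.046492=0.1784
k=3 load: inc=0.046492, refl=0.046492·0.714286=0.0332; V=0.131868+0.046492+0.033209=0.2116

0 0 source 0.0769
1 4 load 0.1319
2 8 source 0.1784
3 12 load 0.2116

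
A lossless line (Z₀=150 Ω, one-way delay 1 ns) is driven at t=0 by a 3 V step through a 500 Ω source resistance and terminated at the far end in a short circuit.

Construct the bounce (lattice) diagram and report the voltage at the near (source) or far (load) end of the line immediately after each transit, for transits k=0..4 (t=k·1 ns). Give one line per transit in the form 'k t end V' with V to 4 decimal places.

0 0 source 0.6923
1 1 load 0.0000
2 2 source -0.3728
3 3 load 0.0000
4 4 source 0.2007

Γ_L=-1.000000, Γ_S=0.538462; launch V₁=3·150/650=0.692308
k=0 src: V=0.6923
k=1 load: inc=0.692308, refl=0.692308·-1.000000=-0.6923; V=0.000000+0.692308+-0.692308=0.0000
k=2 src: inc=-0.692308, refl=-0.692308·0.538462=-0.3728; V=0.692308+-0.692308+-0.372781=-0.3728
k=3 load: inc=-0.372781, refl=-0.372781·-1.000000=0.3728; V=0.000000+-0.372781+0.372781=0.0000
k=4 src: inc=0.372781, refl=0.372781·0.538462=0.2007; V=-0.372781+0.372781+0.200728=0.2007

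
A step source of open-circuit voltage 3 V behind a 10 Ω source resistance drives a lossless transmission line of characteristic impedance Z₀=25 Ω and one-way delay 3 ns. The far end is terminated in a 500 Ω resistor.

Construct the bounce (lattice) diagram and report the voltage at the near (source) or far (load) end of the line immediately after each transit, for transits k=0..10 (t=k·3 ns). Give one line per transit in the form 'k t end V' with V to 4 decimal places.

0 0 source 2.1429
1 3 load 4.0816
2 6 source 3.2507
3 9 load 2.4990
4 12 source 2.8211
5 15 load 3.1126
6 18 source 2.9877
7 21 load 2.8747
8 24 source 2.9231
9 27 load 2.9670
10 30 source 2.9482

Γ_L=0.904762, Γ_S=-0.428571; launch V₁=3·25/35=2.142857
k=0 src: V=2.1429
k=1 load: inc=2.142857, refl=2.142857·0.904762=1.9388; V=0.000000+2.142857+1.938776=4.0816
k=2 src: inc=1.938776, refl=1.938776·-0.428571=-0.8309; V=2.142857+1.938776+-0.830904=3.2507
k=3 load: inc=-0.830904, refl=-0.830904·0.904762=-0.7518; V=4.081633+-0.830904+-0.751770=2.4990
k=4 src: inc=-0.751770, refl=-0.751770·-0.428571=0.3222; V=3.250729+-0.751770+0.322187=2.8211
k=5 load: inc=0.322187, refl=0.322187·0.904762=0.2915; V=2.498959+0.322187+0.291503=3.1126
k=6 src: inc=0.291503, refl=0.291503·-0.428571=-0.1249; V=2.821146+0.291503+-0.124930=2.9877
k=7 load: inc=-0.124930, refl=-0.124930·0.904762=-0.1130; V=3.112649+-0.124930+-0.113032=2.8747
k=8 src: inc=-0.113032, refl=-0.113032·-0.428571=0.0484; V=2.987719+-0.113032+0.048442=2.9231
k=9 load: inc=0.048442, refl=0.048442·0.904762=0.0438; V=2.874687+0.048442+0.043829=2.9670
k=10 src: inc=0.043829, refl=0.043829·-0.428571=-0.0188; V=2.923129+0.043829+-0.018784=2.9482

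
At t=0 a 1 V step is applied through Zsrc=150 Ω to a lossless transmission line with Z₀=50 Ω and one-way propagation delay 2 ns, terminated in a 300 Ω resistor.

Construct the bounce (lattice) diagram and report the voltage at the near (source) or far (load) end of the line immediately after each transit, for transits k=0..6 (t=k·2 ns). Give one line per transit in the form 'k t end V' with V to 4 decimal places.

0 0 source 0.2500
1 2 load 0.4286
2 4 source 0.5179
3 6 load 0.5816
4 8 source 0.6135
5 10 load 0.6363
6 12 source 0.6477

Γ_L=0.714286, Γ_S=0.500000; launch V₁=1·50/200=0.250000
k=0 src: V=0.2500
k=1 load: inc=0.250000, refl=0.250000·0.714286=0.1786; V=0.000000+0.250000+0.178571=0.4286
k=2 src: inc=0.178571, refl=0.178571·0.500000=0.0893; V=0.250000+0.178571+0.089286=0.5179
k=3 load: inc=0.089286, refl=0.089286·0.714286=0.0638; V=0.428571+0.089286+0.063776=0.5816
k=4 src: inc=0.063776, refl=0.063776·0.500000=0.0319; V=0.517857+0.063776+0.031888=0.6135
k=5 load: inc=0.031888, refl=0.031888·0.714286=0.0228; V=0.581633+0.031888+0.022777=0.6363
k=6 src: inc=0.022777, refl=0.022777·0.500000=0.0114; V=0.613520+0.022777+0.011388=0.6477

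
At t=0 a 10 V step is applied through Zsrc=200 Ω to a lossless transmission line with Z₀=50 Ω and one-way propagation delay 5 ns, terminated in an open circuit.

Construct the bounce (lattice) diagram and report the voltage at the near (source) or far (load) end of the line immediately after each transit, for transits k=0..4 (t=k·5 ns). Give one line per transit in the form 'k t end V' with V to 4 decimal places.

0 0 source 2.0000
1 5 load 4.0000
2 10 source 5.2000
3 15 load 6.4000
4 20 source 7.1200

Γ_L=1.000000, Γ_S=0.600000; launch V₁=10·50/250=2.000000
k=0 src: V=2.0000
k=1 load: inc=2.000000, refl=2.000000·1.000000=2.0000; V=0.000000+2.000000+2.000000=4.0000
k=2 src: inc=2.000000, refl=2.000000·0.600000=1.2000; V=2.000000+2.000000+1.200000=5.2000
k=3 load: inc=1.200000, refl=1.200000·1.000000=1.2000; V=4.000000+1.200000+1.200000=6.4000
k=4 src: inc=1.200000, refl=1.200000·0.600000=0.7200; V=5.200000+1.200000+0.720000=7.1200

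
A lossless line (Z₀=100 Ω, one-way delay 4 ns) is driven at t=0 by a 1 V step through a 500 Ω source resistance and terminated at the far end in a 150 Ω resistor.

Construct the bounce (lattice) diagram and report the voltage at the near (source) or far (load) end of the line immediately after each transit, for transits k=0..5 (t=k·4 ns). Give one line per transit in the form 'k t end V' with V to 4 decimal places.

Γ_L=0.200000, Γ_S=0.666667; launch V₁=1·100/600=0.166667
k=0 src: V=0.1667
k=1 load: inc=0.166667, refl=0.166667·0.200000=0.0333; V=0.000000+0.166667+0.033333=0.2000
k=2 src: inc=0.033333, refl=0.033333·0.666667=0.0222; V=0.166667+0.033333+0.022222=0.2222
k=3 load: inc=0.022222, refl=0.022222·0.200000=0.0044; V=0.200000+0.022222+0.004444=0.2267
k=4 src: inc=0.004444, refl=0.004444·0.666667=0.0030; V=0.222222+0.004444+0.002963=0.2296
k=5 load: inc=0.002963, refl=0.002963·0.200000=0.0006; V=0.226667+0.002963+0.000593=0.2302

0 0 source 0.1667
1 4 load 0.2000
2 8 source 0.2222
3 12 load 0.2267
4 16 source 0.2296
5 20 load 0.2302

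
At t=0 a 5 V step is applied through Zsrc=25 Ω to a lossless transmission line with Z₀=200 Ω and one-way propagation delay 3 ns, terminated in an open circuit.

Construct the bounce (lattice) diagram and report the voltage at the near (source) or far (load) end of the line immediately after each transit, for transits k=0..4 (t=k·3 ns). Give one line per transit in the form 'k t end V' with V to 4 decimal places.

Γ_L=1.000000, Γ_S=-0.777778; launch V₁=5·200/225=4.444444
k=0 src: V=4.4444
k=1 load: inc=4.444444, refl=4.444444·1.000000=4.4444; V=0.000000+4.444444+4.444444=8.8889
k=2 src: inc=4.444444, refl=4.444444·-0.777778=-3.4568; V=4.444444+4.444444+-3.456790=5.4321
k=3 load: inc=-3.456790, refl=-3.456790·1.000000=-3.4568; V=8.888889+-3.456790+-3.456790=1.9753
k=4 src: inc=-3.456790, refl=-3.456790·-0.777778=2.6886; V=5.432099+-3.456790+2.688615=4.6639

0 0 source 4.4444
1 3 load 8.8889
2 6 source 5.4321
3 9 load 1.9753
4 12 source 4.6639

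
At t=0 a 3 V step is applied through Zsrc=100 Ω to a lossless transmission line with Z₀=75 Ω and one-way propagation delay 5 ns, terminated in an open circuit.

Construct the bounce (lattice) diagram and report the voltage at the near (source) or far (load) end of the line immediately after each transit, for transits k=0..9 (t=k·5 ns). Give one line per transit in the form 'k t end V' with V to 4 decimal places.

Γ_L=1.000000, Γ_S=0.142857; launch V₁=3·75/175=1.285714
k=0 src: V=1.2857
k=1 load: inc=1.285714, refl=1.285714·1.000000=1.2857; V=0.000000+1.285714+1.285714=2.5714
k=2 src: inc=1.285714, refl=1.285714·0.142857=0.1837; V=1.285714+1.285714+0.183673=2.7551
k=3 load: inc=0.183673, refl=0.183673·1.000000=0.1837; V=2.571429+0.183673+0.183673=2.9388
k=4 src: inc=0.183673, refl=0.183673·0.142857=0.0262; V=2.755102+0.183673+0.026239=2.9650
k=5 load: inc=0.026239, refl=0.026239·1.000000=0.0262; V=2.938776+0.026239+0.026239=2.9913
k=6 src: inc=0.026239, refl=0.026239·0.142857=0.0037; V=2.965015+0.026239+0.003748=2.9950
k=7 load: inc=0.003748, refl=0.003748·1.000000=0.0037; V=2.991254+0.003748+0.003748=2.9988
k=8 src: inc=0.003748, refl=0.003748·0.142857=0.0005; V=2.995002+0.003748+0.000535=2.9993
k=9 load: inc=0.000535, refl=0.000535·1.000000=0.0005; V=2.998751+0.000535+0.000535=2.9998

0 0 source 1.2857
1 5 load 2.5714
2 10 source 2.7551
3 15 load 2.9388
4 20 source 2.9650
5 25 load 2.9913
6 30 source 2.9950
7 35 load 2.9988
8 40 source 2.9993
9 45 load 2.9998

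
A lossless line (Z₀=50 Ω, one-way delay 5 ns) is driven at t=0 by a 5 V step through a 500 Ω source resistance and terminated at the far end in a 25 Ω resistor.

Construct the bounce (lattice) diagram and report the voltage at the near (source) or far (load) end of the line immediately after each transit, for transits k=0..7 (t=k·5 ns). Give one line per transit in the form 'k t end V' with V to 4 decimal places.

Γ_L=-0.333333, Γ_S=0.818182; launch V₁=5·50/550=0.454545
k=0 src: V=0.4545
k=1 load: inc=0.454545, refl=0.454545·-0.333333=-0.1515; V=0.000000+0.454545+-0.151515=0.3030
k=2 src: inc=-0.151515, refl=-0.151515·0.818182=-0.1240; V=0.454545+-0.151515+-0.123967=0.1791
k=3 load: inc=-0.123967, refl=-0.123967·-0.333333=0.0413; V=0.303030+-0.123967+0.041322=0.2204
k=4 src: inc=0.041322, refl=0.041322·0.818182=0.0338; V=0.179063+0.041322+0.033809=0.2542
k=5 load: inc=0.033809, refl=0.033809·-0.333333=-0.0113; V=0.220386+0.033809+-0.011270=0.2429
k=6 src: inc=-0.011270, refl=-0.011270·0.818182=-0.0092; V=0.254195+-0.011270+-0.009221=0.2337
k=7 load: inc=-0.009221, refl=-0.009221·-0.333333=0.0031; V=0.242925+-0.009221+0.003074=0.2368

0 0 source 0.4545
1 5 load 0.3030
2 10 source 0.1791
3 15 load 0.2204
4 20 source 0.2542
5 25 load 0.2429
6 30 source 0.2337
7 35 load 0.2368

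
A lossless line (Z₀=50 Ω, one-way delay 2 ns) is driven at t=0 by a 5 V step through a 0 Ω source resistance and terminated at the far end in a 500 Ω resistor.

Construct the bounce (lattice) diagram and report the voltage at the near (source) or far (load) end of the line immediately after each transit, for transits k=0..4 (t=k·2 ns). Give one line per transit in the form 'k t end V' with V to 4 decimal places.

0 0 source 5.0000
1 2 load 9.0909
2 4 source 5.0000
3 6 load 1.6529
4 8 source 5.0000

Γ_L=0.818182, Γ_S=-1.000000; launch V₁=5·50/50=5.000000
k=0 src: V=5.0000
k=1 load: inc=5.000000, refl=5.000000·0.818182=4.0909; V=0.000000+5.000000+4.090909=9.0909
k=2 src: inc=4.090909, refl=4.090909·-1.000000=-4.0909; V=5.000000+4.090909+-4.090909=5.0000
k=3 load: inc=-4.090909, refl=-4.090909·0.818182=-3.3471; V=9.090909+-4.090909+-3.347107=1.6529
k=4 src: inc=-3.347107, refl=-3.347107·-1.000000=3.3471; V=5.000000+-3.347107+3.347107=5.0000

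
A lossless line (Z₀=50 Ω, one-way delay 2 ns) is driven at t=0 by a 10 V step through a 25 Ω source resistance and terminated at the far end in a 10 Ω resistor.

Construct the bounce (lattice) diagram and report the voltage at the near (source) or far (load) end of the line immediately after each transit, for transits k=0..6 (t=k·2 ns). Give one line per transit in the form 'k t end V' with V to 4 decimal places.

Γ_L=-0.666667, Γ_S=-0.333333; launch V₁=10·50/75=6.666667
k=0 src: V=6.6667
k=1 load: inc=6.666667, refl=6.666667·-0.666667=-4.4444; V=0.000000+6.666667+-4.444444=2.2222
k=2 src: inc=-4.444444, refl=-4.444444·-0.333333=1.4815; V=6.666667+-4.444444+1.481481=3.7037
k=3 load: inc=1.481481, refl=1.481481·-0.666667=-0.9877; V=2.222222+1.481481+-0.987654=2.7160
k=4 src: inc=-0.987654, refl=-0.987654·-0.333333=0.3292; V=3.703704+-0.987654+0.329218=3.0453
k=5 load: inc=0.329218, refl=0.329218·-0.666667=-0.2195; V=2.716049+0.329218+-0.219479=2.8258
k=6 src: inc=-0.219479, refl=-0.219479·-0.333333=0.0732; V=3.045267+-0.219479+0.073160=2.8989

0 0 source 6.6667
1 2 load 2.2222
2 4 source 3.7037
3 6 load 2.7160
4 8 source 3.0453
5 10 load 2.8258
6 12 source 2.8989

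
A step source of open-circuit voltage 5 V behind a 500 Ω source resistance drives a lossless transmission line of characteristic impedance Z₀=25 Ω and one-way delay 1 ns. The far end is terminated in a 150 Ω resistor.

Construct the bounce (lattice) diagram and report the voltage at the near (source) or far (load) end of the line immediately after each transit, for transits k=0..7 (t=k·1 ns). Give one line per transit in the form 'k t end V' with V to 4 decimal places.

Γ_L=0.714286, Γ_S=0.904762; launch V₁=5·25/525=0.238095
k=0 src: V=0.2381
k=1 load: inc=0.238095, refl=0.238095·0.714286=0.1701; V=0.000000+0.238095+0.170068=0.4082
k=2 src: inc=0.170068, refl=0.170068·0.904762=0.1539; V=0.238095+0.170068+0.153871=0.5620
k=3 load: inc=0.153871, refl=0.153871·0.714286=0.1099; V=0.408163+0.153871+0.109908=0.6719
k=4 src: inc=0.109908, refl=0.109908·0.904762=0.0994; V=0.562034+0.109908+0.099440=0.7714
k=5 load: inc=0.099440, refl=0.099440·0.714286=0.0710; V=0.671942+0.099440+0.071029=0.8424
k=6 src: inc=0.071029, refl=0.071029·0.904762=0.0643; V=0.771383+0.071029+0.064264=0.9067
k=7 load: inc=0.064264, refl=0.064264·0.714286=0.0459; V=0.842412+0.064264+0.045903=0.9526

0 0 source 0.2381
1 1 load 0.4082
2 2 source 0.5620
3 3 load 0.6719
4 4 source 0.7714
5 5 load 0.8424
6 6 source 0.9067
7 7 load 0.9526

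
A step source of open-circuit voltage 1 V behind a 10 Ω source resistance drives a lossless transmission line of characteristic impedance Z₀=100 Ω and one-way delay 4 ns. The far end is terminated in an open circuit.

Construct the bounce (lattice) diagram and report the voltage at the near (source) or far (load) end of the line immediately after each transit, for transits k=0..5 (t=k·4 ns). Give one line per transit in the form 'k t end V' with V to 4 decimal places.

0 0 source 0.9091
1 4 load 1.8182
2 8 source 1.0744
3 12 load 0.3306
4 16 source 0.9391
5 20 load 1.5477

Γ_L=1.000000, Γ_S=-0.818182; launch V₁=1·100/110=0.909091
k=0 src: V=0.9091
k=1 load: inc=0.909091, refl=0.909091·1.000000=0.9091; V=0.000000+0.909091+0.909091=1.8182
k=2 src: inc=0.909091, refl=0.909091·-0.818182=-0.7438; V=0.909091+0.909091+-0.743802=1.0744
k=3 load: inc=-0.743802, refl=-0.743802·1.000000=-0.7438; V=1.818182+-0.743802+-0.743802=0.3306
k=4 src: inc=-0.743802, refl=-0.743802·-0.818182=0.6086; V=1.074380+-0.743802+0.608565=0.9391
k=5 load: inc=0.608565, refl=0.608565·1.000000=0.6086; V=0.330579+0.608565+0.608565=1.5477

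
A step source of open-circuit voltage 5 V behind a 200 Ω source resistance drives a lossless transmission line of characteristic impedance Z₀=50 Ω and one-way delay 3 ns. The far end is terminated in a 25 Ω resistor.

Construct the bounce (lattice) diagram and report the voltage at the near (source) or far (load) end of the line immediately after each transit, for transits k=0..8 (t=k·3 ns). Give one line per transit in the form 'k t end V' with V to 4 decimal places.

Γ_L=-0.333333, Γ_S=0.600000; launch V₁=5·50/250=1.000000
k=0 src: V=1.0000
k=1 load: inc=1.000000, refl=1.000000·-0.333333=-0.3333; V=0.000000+1.000000+-0.333333=0.6667
k=2 src: inc=-0.333333, refl=-0.333333·0.600000=-0.2000; V=1.000000+-0.333333+-0.200000=0.4667
k=3 load: inc=-0.200000, refl=-0.200000·-0.333333=0.0667; V=0.666667+-0.200000+0.066667=0.5333
k=4 src: inc=0.066667, refl=0.066667·0.600000=0.0400; V=0.466667+0.066667+0.040000=0.5733
k=5 load: inc=0.040000, refl=0.040000·-0.333333=-0.0133; V=0.533333+0.040000+-0.013333=0.5600
k=6 src: inc=-0.013333, refl=-0.013333·0.600000=-0.0080; V=0.573333+-0.013333+-0.008000=0.5520
k=7 load: inc=-0.008000, refl=-0.008000·-0.333333=0.0027; V=0.560000+-0.008000+0.002667=0.5547
k=8 src: inc=0.002667, refl=0.002667·0.600000=0.0016; V=0.552000+0.002667+0.001600=0.5563

0 0 source 1.0000
1 3 load 0.6667
2 6 source 0.4667
3 9 load 0.5333
4 12 source 0.5733
5 15 load 0.5600
6 18 source 0.5520
7 21 load 0.5547
8 24 source 0.5563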